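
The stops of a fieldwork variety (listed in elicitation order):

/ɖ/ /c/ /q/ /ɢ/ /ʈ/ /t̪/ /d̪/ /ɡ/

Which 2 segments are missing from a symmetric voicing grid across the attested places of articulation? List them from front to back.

dental: voiceless /t̪/, voiced /d̪/.
retroflex: voiceless /ʈ/, voiced /ɖ/.
palatal: voiceless /c/, voiced —.
velar: voiceless —, voiced /ɡ/.
uvular: voiceless /q/, voiced /ɢ/.
Gaps, from front to back: palatal lacks voiced (/ɟ/); velar lacks voiceless (/k/).

/ɟ/, /k/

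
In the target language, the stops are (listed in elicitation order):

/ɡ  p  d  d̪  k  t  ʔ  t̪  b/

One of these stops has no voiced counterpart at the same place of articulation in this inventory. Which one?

/ʔ/

Bilabial: /p/ ~ /b/
Dental: /t̪/ ~ /d̪/
Alveolar: /t/ ~ /d/
Velar: /k/ ~ /ɡ/
Glottal: only /ʔ/ (voiceless); no voiced partner.
So /ʔ/ is the unpaired segment.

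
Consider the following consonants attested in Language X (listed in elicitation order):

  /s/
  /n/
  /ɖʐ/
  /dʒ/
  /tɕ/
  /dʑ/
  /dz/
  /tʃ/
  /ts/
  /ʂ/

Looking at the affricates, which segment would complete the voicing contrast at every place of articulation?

/ʈʂ/

alveolar: voiceless /ts/, voiced /dz/.
postalveolar: voiceless /tʃ/, voiced /dʒ/.
retroflex: voiceless —, voiced /ɖʐ/.
alveolo-palatal: voiceless /tɕ/, voiced /dʑ/.
The retroflex row has no voiceless member, so the gap is the voiceless retroflex affricate /ʈʂ/.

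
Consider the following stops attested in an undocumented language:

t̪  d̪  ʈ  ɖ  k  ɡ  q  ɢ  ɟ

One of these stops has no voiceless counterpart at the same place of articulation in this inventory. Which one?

Dental: /t̪/ ~ /d̪/
Retroflex: /ʈ/ ~ /ɖ/
Velar: /k/ ~ /ɡ/
Uvular: /q/ ~ /ɢ/
Palatal: only /ɟ/ (voiced); no voiceless partner.
So /ɟ/ is the unpaired segment.

/ɟ/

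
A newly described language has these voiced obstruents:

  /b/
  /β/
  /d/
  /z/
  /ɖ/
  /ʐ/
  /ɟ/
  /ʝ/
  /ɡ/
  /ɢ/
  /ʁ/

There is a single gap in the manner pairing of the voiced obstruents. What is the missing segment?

/ɣ/

bilabial: stop /b/, fricative /β/.
alveolar: stop /d/, fricative /z/.
retroflex: stop /ɖ/, fricative /ʐ/.
palatal: stop /ɟ/, fricative /ʝ/.
velar: stop /ɡ/, fricative —.
uvular: stop /ɢ/, fricative /ʁ/.
The velar row has no fricative member, so the gap is the velar fricative /ɣ/.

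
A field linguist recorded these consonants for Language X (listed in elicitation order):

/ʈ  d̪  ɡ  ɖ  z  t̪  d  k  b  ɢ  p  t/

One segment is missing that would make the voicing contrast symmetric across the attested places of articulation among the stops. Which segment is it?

/q/

place of articulation  voiceless  voiced  
bilabial          p         b       
dental            t̪        d̪      
alveolar          t         d       
retroflex         ʈ         ɖ       
velar             k         ɡ       
uvular            —         ɢ       
The uvular row has no voiceless member, so the gap is the voiceless uvular stop /q/.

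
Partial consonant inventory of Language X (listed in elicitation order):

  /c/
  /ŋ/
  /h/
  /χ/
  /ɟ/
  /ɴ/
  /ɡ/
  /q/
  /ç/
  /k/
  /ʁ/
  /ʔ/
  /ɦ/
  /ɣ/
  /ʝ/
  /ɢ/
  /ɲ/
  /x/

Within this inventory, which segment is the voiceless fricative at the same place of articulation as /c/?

/c/ is a voiceless palatal stop.
The voiceless fricative at the same place is a voiceless palatal fricative — in this inventory, /ç/.

/ç/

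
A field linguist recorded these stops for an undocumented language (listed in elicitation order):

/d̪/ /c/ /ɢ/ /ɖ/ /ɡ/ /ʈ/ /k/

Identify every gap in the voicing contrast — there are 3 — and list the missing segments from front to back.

/t̪/, /ɟ/, /q/

place of articulation  voiceless  voiced  
dental            —         d̪      
retroflex         ʈ         ɖ       
palatal           c         —       
velar             k         ɡ       
uvular            —         ɢ       
Gaps, from front to back: dental lacks voiceless (/t̪/); palatal lacks voiced (/ɟ/); uvular lacks voiceless (/q/).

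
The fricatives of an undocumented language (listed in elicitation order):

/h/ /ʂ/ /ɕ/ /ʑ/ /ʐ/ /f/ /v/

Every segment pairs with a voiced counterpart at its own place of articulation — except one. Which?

Labiodental: /f/ ~ /v/
Retroflex: /ʂ/ ~ /ʐ/
Alveolo-palatal: /ɕ/ ~ /ʑ/
Glottal: only /h/ (voiceless); no voiced partner.
So /h/ is the unpaired segment.

/h/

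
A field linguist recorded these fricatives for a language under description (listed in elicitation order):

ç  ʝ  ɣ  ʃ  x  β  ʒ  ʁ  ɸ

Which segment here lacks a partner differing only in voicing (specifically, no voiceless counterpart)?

Bilabial: /ɸ/ ~ /β/
Postalveolar: /ʃ/ ~ /ʒ/
Palatal: /ç/ ~ /ʝ/
Velar: /x/ ~ /ɣ/
Uvular: only /ʁ/ (voiced); no voiceless partner.
So /ʁ/ is the unpaired segment.

/ʁ/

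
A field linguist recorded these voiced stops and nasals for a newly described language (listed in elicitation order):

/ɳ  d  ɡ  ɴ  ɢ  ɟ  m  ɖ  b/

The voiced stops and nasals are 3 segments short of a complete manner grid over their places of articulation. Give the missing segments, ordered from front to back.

place of articulation  oral stop  nasal   
bilabial          b         m       
alveolar          d         —       
retroflex         ɖ         ɳ       
palatal           ɟ         —       
velar             ɡ         —       
uvular            ɢ         ɴ       
Gaps, from front to back: alveolar lacks nasal (/n/); palatal lacks nasal (/ɲ/); velar lacks nasal (/ŋ/).

/n/, /ɲ/, /ŋ/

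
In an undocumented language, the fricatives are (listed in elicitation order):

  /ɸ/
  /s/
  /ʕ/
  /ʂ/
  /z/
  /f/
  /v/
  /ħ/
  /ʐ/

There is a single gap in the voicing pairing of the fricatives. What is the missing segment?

place of articulation  voiceless  voiced  
bilabial          ɸ         —       
labiodental       f         v       
alveolar          s         z       
retroflex         ʂ         ʐ       
pharyngeal        ħ         ʕ       
The bilabial row has no voiced member, so the gap is the voiced bilabial fricative /β/.

/β/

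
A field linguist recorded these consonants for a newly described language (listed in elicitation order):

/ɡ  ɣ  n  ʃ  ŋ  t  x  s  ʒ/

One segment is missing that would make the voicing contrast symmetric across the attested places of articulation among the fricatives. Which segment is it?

/z/

Voiceless: /s/ (alveolar), /ʃ/ (postalveolar), /x/ (velar).
Voiced: /ʒ/ (postalveolar), /ɣ/ (velar).
The alveolar row has no voiced member, so the gap is the voiced alveolar fricative /z/.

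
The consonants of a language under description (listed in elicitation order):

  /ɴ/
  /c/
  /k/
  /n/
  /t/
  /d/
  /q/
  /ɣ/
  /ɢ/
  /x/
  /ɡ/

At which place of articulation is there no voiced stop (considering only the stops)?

Voiceless: /t/ (alveolar), /c/ (palatal), /k/ (velar), /q/ (uvular).
Voiced: /d/ (alveolar), /ɡ/ (velar), /ɢ/ (uvular).
Every place of articulation has a voiced member except palatal, where /ɟ/ would be expected.

palatal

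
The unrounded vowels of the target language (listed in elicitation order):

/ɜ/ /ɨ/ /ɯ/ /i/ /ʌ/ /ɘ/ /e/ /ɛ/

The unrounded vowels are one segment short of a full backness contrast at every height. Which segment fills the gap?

/ɤ/

high: front /i/, central /ɨ/, back /ɯ/.
high-mid: front /e/, central /ɘ/, back —.
low-mid: front /ɛ/, central /ɜ/, back /ʌ/.
The high-mid row has no back member, so the gap is the high-mid back unrounded vowel /ɤ/.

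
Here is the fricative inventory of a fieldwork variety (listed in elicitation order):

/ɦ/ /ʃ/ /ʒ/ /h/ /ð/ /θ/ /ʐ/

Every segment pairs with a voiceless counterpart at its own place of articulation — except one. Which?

Dental: /θ/ ~ /ð/
Postalveolar: /ʃ/ ~ /ʒ/
Glottal: /h/ ~ /ɦ/
Retroflex: only /ʐ/ (voiced); no voiceless partner.
So /ʐ/ is the unpaired segment.

/ʐ/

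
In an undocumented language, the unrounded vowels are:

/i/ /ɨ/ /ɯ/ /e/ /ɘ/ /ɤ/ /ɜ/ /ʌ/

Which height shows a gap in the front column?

low-mid

Front: /i/ (high), /e/ (high-mid).
Central: /ɨ/ (high), /ɘ/ (high-mid), /ɜ/ (low-mid).
Back: /ɯ/ (high), /ɤ/ (high-mid), /ʌ/ (low-mid).
Every height has a front member except low-mid, where /ɛ/ would be expected.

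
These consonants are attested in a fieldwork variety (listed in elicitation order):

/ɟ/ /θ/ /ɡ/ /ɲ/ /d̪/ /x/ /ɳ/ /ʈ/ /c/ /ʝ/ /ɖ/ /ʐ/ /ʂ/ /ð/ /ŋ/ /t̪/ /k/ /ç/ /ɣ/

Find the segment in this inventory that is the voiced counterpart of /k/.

/ɡ/

/k/ is a voiceless velar stop.
The voiced counterpart is a voiced velar stop — in this inventory, /ɡ/.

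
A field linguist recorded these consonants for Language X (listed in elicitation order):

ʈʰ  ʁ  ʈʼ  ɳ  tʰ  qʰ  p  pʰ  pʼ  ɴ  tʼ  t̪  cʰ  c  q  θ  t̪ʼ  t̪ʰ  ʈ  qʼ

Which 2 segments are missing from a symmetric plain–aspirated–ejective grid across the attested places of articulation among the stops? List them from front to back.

Plain: /p/ (bilabial), /t̪/ (dental), /ʈ/ (retroflex), /c/ (palatal), /q/ (uvular).
Aspirated: /pʰ/ (bilabial), /t̪ʰ/ (dental), /tʰ/ (alveolar), /ʈʰ/ (retroflex), /cʰ/ (palatal), /qʰ/ (uvular).
Ejective: /pʼ/ (bilabial), /t̪ʼ/ (dental), /tʼ/ (alveolar), /ʈʼ/ (retroflex), /qʼ/ (uvular).
Gaps, from front to back: alveolar lacks plain (/t/); palatal lacks ejective (/cʼ/).

/t/, /cʼ/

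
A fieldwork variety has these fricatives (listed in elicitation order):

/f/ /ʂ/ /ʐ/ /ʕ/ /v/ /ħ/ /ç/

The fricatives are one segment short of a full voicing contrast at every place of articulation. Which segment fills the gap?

Voiceless: /f/ (labiodental), /ʂ/ (retroflex), /ç/ (palatal), /ħ/ (pharyngeal).
Voiced: /v/ (labiodental), /ʐ/ (retroflex), /ʕ/ (pharyngeal).
The palatal row has no voiced member, so the gap is the voiced palatal fricative /ʝ/.

/ʝ/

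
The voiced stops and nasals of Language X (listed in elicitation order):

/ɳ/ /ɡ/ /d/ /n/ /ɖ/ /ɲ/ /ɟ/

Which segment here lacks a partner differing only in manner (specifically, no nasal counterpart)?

Alveolar: /d/ ~ /n/
Retroflex: /ɖ/ ~ /ɳ/
Palatal: /ɟ/ ~ /ɲ/
Velar: only /ɡ/ (oral stop); no nasal partner.
So /ɡ/ is the unpaired segment.

/ɡ/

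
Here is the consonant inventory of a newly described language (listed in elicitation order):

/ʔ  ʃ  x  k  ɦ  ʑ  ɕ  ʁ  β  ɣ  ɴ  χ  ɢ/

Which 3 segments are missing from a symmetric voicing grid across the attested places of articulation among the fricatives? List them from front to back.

place of articulation  voiceless  voiced  
bilabial          —         β       
postalveolar      ʃ         —       
alveolo-palatal   ɕ         ʑ       
velar             x         ɣ       
uvular            χ         ʁ       
glottal           —         ɦ       
Gaps, from front to back: bilabial lacks voiceless (/ɸ/); postalveolar lacks voiced (/ʒ/); glottal lacks voiceless (/h/).

/ɸ/, /ʒ/, /h/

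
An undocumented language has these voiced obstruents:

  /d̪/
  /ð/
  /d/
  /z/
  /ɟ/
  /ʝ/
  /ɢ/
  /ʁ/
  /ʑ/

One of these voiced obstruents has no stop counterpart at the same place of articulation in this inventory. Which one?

Dental: /d̪/ ~ /ð/
Alveolar: /d/ ~ /z/
Palatal: /ɟ/ ~ /ʝ/
Uvular: /ɢ/ ~ /ʁ/
Alveolo-palatal: only /ʑ/ (fricative); no stop partner.
So /ʑ/ is the unpaired segment.

/ʑ/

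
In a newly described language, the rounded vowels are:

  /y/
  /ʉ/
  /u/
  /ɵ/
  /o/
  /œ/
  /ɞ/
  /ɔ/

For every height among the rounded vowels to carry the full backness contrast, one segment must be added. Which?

/ø/

height            front     central   back    
high              y         ʉ         u       
high-mid          —         ɵ         o       
low-mid           œ         ɞ         ɔ       
The high-mid row has no front member, so the gap is the high-mid front rounded vowel /ø/.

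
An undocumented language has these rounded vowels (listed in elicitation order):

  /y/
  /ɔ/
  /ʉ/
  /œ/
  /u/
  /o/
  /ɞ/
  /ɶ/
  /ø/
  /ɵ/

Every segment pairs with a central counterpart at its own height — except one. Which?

/ɶ/

High: /y/ ~ /ʉ/ ~ /u/
High-mid: /ø/ ~ /ɵ/ ~ /o/
Low-mid: /œ/ ~ /ɞ/ ~ /ɔ/
Low: only /ɶ/ (front); no central partner.
So /ɶ/ is the unpaired segment.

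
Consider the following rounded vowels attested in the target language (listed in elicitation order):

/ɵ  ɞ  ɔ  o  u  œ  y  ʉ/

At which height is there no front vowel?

Front: /y/ (high), /œ/ (low-mid).
Central: /ʉ/ (high), /ɵ/ (high-mid), /ɞ/ (low-mid).
Back: /u/ (high), /o/ (high-mid), /ɔ/ (low-mid).
Every height has a front member except high-mid, where /ø/ would be expected.

high-mid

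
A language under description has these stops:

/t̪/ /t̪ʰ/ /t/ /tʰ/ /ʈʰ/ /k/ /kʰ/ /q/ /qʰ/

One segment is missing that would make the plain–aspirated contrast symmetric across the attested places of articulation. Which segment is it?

/ʈ/

Plain: /t̪/ (dental), /t/ (alveolar), /k/ (velar), /q/ (uvular).
Aspirated: /t̪ʰ/ (dental), /tʰ/ (alveolar), /ʈʰ/ (retroflex), /kʰ/ (velar), /qʰ/ (uvular).
The retroflex row has no plain member, so the gap is the plain retroflex stop /ʈ/.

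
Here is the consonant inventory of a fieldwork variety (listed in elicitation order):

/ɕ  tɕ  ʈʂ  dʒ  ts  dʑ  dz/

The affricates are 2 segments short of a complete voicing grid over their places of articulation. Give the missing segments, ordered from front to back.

place of articulation  voiceless  voiced  
alveolar          ts        dz      
postalveolar      —         dʒ      
retroflex         ʈʂ        —       
alveolo-palatal   tɕ        dʑ      
Gaps, from front to back: postalveolar lacks voiceless (/tʃ/); retroflex lacks voiced (/ɖʐ/).

/tʃ/, /ɖʐ/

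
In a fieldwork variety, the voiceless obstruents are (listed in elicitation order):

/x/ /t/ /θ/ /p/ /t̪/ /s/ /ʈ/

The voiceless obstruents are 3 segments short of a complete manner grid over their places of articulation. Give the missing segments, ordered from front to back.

/ɸ/, /ʂ/, /k/

bilabial: stop /p/, fricative —.
dental: stop /t̪/, fricative /θ/.
alveolar: stop /t/, fricative /s/.
retroflex: stop /ʈ/, fricative —.
velar: stop —, fricative /x/.
Gaps, from front to back: bilabial lacks fricative (/ɸ/); retroflex lacks fricative (/ʂ/); velar lacks stop (/k/).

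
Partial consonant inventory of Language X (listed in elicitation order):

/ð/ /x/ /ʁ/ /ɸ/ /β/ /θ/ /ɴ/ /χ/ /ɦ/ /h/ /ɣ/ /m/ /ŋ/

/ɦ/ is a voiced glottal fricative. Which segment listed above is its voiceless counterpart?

/h/

The voiceless counterpart is a voiceless glottal fricative — in this inventory, /h/.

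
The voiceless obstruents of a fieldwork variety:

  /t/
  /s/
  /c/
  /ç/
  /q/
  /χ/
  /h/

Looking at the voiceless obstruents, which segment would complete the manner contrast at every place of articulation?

/ʔ/

place of articulation  stop      fricative
alveolar          t         s       
palatal           c         ç       
uvular            q         χ       
glottal           —         h       
The glottal row has no stop member, so the gap is the glottal stop /ʔ/.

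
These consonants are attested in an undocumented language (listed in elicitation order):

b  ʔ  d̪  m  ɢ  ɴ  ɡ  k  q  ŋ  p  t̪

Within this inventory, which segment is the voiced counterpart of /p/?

/p/ is a voiceless bilabial stop.
The voiced counterpart is a voiced bilabial stop — in this inventory, /b/.

/b/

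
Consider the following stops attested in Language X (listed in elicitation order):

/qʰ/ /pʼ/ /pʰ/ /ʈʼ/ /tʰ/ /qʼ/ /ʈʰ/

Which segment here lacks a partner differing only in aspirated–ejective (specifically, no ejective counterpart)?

/tʰ/

Bilabial: /pʰ/ ~ /pʼ/
Retroflex: /ʈʰ/ ~ /ʈʼ/
Uvular: /qʰ/ ~ /qʼ/
Alveolar: only /tʰ/ (aspirated); no ejective partner.
So /tʰ/ is the unpaired segment.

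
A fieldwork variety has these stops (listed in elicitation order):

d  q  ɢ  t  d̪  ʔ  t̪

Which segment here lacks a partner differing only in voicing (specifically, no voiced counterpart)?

Dental: /t̪/ ~ /d̪/
Alveolar: /t/ ~ /d/
Uvular: /q/ ~ /ɢ/
Glottal: only /ʔ/ (voiceless); no voiced partner.
So /ʔ/ is the unpaired segment.

/ʔ/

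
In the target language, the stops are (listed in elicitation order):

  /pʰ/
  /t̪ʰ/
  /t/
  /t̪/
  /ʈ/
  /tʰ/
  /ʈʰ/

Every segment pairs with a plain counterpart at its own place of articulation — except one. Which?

Dental: /t̪/ ~ /t̪ʰ/
Alveolar: /t/ ~ /tʰ/
Retroflex: /ʈ/ ~ /ʈʰ/
Bilabial: only /pʰ/ (aspirated); no plain partner.
So /pʰ/ is the unpaired segment.

/pʰ/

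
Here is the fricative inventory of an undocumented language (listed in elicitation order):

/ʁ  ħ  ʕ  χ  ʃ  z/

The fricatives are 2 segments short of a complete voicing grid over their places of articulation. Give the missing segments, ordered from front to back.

place of articulation  voiceless  voiced  
alveolar          —         z       
postalveolar      ʃ         —       
uvular            χ         ʁ       
pharyngeal        ħ         ʕ       
Gaps, from front to back: alveolar lacks voiceless (/s/); postalveolar lacks voiced (/ʒ/).

/s/, /ʒ/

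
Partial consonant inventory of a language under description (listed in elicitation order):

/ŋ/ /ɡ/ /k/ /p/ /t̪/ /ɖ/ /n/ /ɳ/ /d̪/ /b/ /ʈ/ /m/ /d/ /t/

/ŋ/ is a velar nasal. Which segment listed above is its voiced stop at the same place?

/ɡ/

The voiced stop at the same place is a voiced velar stop — in this inventory, /ɡ/.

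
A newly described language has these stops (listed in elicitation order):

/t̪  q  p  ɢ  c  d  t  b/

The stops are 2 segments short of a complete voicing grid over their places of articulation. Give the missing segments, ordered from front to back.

/d̪/, /ɟ/

Voiceless: /p/ (bilabial), /t̪/ (dental), /t/ (alveolar), /c/ (palatal), /q/ (uvular).
Voiced: /b/ (bilabial), /d/ (alveolar), /ɢ/ (uvular).
Gaps, from front to back: dental lacks voiced (/d̪/); palatal lacks voiced (/ɟ/).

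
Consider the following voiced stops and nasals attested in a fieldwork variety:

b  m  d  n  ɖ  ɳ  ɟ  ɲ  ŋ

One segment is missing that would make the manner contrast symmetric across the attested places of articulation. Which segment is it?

place of articulation  oral stop  nasal   
bilabial          b         m       
alveolar          d         n       
retroflex         ɖ         ɳ       
palatal           ɟ         ɲ       
velar             —         ŋ       
The velar row has no oral stop member, so the gap is the velar oral stop /ɡ/.

/ɡ/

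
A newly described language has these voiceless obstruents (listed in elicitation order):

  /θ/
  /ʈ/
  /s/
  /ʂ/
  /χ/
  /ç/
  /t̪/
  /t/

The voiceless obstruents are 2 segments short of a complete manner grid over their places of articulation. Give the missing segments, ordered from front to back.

/c/, /q/

dental: stop /t̪/, fricative /θ/.
alveolar: stop /t/, fricative /s/.
retroflex: stop /ʈ/, fricative /ʂ/.
palatal: stop —, fricative /ç/.
uvular: stop —, fricative /χ/.
Gaps, from front to back: palatal lacks stop (/c/); uvular lacks stop (/q/).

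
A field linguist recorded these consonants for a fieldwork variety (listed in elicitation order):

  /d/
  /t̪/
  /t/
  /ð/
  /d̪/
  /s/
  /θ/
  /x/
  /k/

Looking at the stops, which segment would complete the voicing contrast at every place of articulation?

place of articulation  voiceless  voiced  
dental            t̪        d̪      
alveolar          t         d       
velar             k         —       
The velar row has no voiced member, so the gap is the voiced velar stop /ɡ/.

/ɡ/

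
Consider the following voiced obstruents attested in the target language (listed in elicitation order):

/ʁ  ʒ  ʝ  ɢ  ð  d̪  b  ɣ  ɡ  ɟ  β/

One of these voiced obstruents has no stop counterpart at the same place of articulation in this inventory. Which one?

Bilabial: /b/ ~ /β/
Dental: /d̪/ ~ /ð/
Palatal: /ɟ/ ~ /ʝ/
Velar: /ɡ/ ~ /ɣ/
Uvular: /ɢ/ ~ /ʁ/
Postalveolar: only /ʒ/ (fricative); no stop partner.
So /ʒ/ is the unpaired segment.

/ʒ/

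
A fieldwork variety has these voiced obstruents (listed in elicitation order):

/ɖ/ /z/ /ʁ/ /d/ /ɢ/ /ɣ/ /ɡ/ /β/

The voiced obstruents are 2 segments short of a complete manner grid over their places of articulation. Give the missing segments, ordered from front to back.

bilabial: stop —, fricative /β/.
alveolar: stop /d/, fricative /z/.
retroflex: stop /ɖ/, fricative —.
velar: stop /ɡ/, fricative /ɣ/.
uvular: stop /ɢ/, fricative /ʁ/.
Gaps, from front to back: bilabial lacks stop (/b/); retroflex lacks fricative (/ʐ/).

/b/, /ʐ/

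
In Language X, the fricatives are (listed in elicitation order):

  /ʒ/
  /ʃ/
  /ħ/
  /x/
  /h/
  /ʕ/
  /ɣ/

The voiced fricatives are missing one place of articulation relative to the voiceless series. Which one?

glottal

place of articulation  voiceless  voiced  
postalveolar      ʃ         ʒ       
velar             x         ɣ       
pharyngeal        ħ         ʕ       
glottal           h         —       
Every place of articulation has a voiced member except glottal, where /ɦ/ would be expected.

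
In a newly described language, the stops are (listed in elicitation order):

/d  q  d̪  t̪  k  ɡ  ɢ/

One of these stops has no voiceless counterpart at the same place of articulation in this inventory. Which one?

Dental: /t̪/ ~ /d̪/
Velar: /k/ ~ /ɡ/
Uvular: /q/ ~ /ɢ/
Alveolar: only /d/ (voiced); no voiceless partner.
So /d/ is the unpaired segment.

/d/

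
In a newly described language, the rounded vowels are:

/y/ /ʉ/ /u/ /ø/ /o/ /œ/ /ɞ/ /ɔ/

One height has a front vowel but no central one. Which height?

height            front     central   back    
high              y         ʉ         u       
high-mid          ø         —         o       
low-mid           œ         ɞ         ɔ       
Every height has a central member except high-mid, where /ɵ/ would be expected.

high-mid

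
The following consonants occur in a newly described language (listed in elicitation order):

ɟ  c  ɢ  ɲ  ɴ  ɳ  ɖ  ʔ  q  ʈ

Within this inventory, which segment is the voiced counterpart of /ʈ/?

/ʈ/ is a voiceless retroflex stop.
The voiced counterpart is a voiced retroflex stop — in this inventory, /ɖ/.

/ɖ/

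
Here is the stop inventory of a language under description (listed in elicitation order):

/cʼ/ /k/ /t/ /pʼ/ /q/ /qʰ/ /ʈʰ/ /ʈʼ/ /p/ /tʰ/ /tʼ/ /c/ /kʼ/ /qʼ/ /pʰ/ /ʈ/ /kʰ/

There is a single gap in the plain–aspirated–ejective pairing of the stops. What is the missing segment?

/cʰ/

place of articulation  plain     aspirated  ejective
bilabial          p         pʰ        pʼ      
alveolar          t         tʰ        tʼ      
retroflex         ʈ         ʈʰ        ʈʼ      
palatal           c         —         cʼ      
velar             k         kʰ        kʼ      
uvular            q         qʰ        qʼ      
The palatal row has no aspirated member, so the gap is the aspirated palatal stop /cʰ/.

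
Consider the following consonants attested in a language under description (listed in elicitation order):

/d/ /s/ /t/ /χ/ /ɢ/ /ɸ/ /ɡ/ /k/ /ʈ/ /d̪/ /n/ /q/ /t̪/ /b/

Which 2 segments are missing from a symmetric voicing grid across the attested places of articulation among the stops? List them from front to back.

/p/, /ɖ/

bilabial: voiceless —, voiced /b/.
dental: voiceless /t̪/, voiced /d̪/.
alveolar: voiceless /t/, voiced /d/.
retroflex: voiceless /ʈ/, voiced —.
velar: voiceless /k/, voiced /ɡ/.
uvular: voiceless /q/, voiced /ɢ/.
Gaps, from front to back: bilabial lacks voiceless (/p/); retroflex lacks voiced (/ɖ/).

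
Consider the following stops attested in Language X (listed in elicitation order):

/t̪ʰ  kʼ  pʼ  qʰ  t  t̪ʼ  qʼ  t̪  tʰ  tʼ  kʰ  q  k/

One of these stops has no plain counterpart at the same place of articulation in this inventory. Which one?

/pʼ/

Dental: /t̪/ ~ /t̪ʰ/ ~ /t̪ʼ/
Alveolar: /t/ ~ /tʰ/ ~ /tʼ/
Velar: /k/ ~ /kʰ/ ~ /kʼ/
Uvular: /q/ ~ /qʰ/ ~ /qʼ/
Bilabial: only /pʼ/ (ejective); no plain partner.
So /pʼ/ is the unpaired segment.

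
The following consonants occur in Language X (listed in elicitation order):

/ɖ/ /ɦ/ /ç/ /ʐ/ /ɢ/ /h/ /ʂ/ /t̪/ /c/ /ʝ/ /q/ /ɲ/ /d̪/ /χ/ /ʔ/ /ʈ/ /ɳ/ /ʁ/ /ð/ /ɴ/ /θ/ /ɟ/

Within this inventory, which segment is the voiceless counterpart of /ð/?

/ð/ is a voiced dental fricative.
The voiceless counterpart is a voiceless dental fricative — in this inventory, /θ/.

/θ/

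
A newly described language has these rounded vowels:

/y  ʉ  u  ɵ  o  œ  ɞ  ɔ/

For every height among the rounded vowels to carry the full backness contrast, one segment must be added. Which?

Front: /y/ (high), /œ/ (low-mid).
Central: /ʉ/ (high), /ɵ/ (high-mid), /ɞ/ (low-mid).
Back: /u/ (high), /o/ (high-mid), /ɔ/ (low-mid).
The high-mid row has no front member, so the gap is the high-mid front rounded vowel /ø/.

/ø/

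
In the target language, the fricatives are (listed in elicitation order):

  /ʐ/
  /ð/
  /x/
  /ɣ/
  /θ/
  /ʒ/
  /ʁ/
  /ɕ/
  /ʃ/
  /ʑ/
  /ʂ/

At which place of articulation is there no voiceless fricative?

Voiceless: /θ/ (dental), /ʃ/ (postalveolar), /ʂ/ (retroflex), /ɕ/ (alveolo-palatal), /x/ (velar).
Voiced: /ð/ (dental), /ʒ/ (postalveolar), /ʐ/ (retroflex), /ʑ/ (alveolo-palatal), /ɣ/ (velar), /ʁ/ (uvular).
Every place of articulation has a voiceless member except uvular, where /χ/ would be expected.

uvular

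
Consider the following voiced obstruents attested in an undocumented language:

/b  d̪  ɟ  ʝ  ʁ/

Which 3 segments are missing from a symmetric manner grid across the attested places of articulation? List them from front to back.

place of articulation  stop      fricative
bilabial          b         —       
dental            d̪        —       
palatal           ɟ         ʝ       
uvular            —         ʁ       
Gaps, from front to back: bilabial lacks fricative (/β/); dental lacks fricative (/ð/); uvular lacks stop (/ɢ/).

/β/, /ð/, /ɢ/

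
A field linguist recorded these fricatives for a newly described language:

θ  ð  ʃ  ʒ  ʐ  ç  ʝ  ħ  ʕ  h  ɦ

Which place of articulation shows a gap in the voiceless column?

retroflex

Voiceless: /θ/ (dental), /ʃ/ (postalveolar), /ç/ (palatal), /ħ/ (pharyngeal), /h/ (glottal).
Voiced: /ð/ (dental), /ʒ/ (postalveolar), /ʐ/ (retroflex), /ʝ/ (palatal), /ʕ/ (pharyngeal), /ɦ/ (glottal).
Every place of articulation has a voiceless member except retroflex, where /ʂ/ would be expected.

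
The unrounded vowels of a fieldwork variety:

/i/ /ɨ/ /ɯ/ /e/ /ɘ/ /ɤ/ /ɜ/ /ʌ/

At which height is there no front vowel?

low-mid

height            front     central   back    
high              i         ɨ         ɯ       
high-mid          e         ɘ         ɤ       
low-mid           —         ɜ         ʌ       
Every height has a front member except low-mid, where /ɛ/ would be expected.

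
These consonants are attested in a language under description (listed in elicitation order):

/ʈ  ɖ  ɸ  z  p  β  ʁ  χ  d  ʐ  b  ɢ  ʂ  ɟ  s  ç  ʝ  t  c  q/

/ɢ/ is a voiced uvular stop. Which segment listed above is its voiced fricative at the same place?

/ʁ/

The voiced fricative at the same place is a voiced uvular fricative — in this inventory, /ʁ/.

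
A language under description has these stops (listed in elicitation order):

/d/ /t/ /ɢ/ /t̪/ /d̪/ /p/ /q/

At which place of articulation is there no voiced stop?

bilabial

Voiceless: /p/ (bilabial), /t̪/ (dental), /t/ (alveolar), /q/ (uvular).
Voiced: /d̪/ (dental), /d/ (alveolar), /ɢ/ (uvular).
Every place of articulation has a voiced member except bilabial, where /b/ would be expected.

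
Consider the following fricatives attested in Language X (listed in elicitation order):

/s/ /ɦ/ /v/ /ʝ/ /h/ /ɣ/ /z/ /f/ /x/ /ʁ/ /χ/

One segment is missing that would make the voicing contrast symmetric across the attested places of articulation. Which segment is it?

place of articulation  voiceless  voiced  
labiodental       f         v       
alveolar          s         z       
palatal           —         ʝ       
velar             x         ɣ       
uvular            χ         ʁ       
glottal           h         ɦ       
The palatal row has no voiceless member, so the gap is the voiceless palatal fricative /ç/.

/ç/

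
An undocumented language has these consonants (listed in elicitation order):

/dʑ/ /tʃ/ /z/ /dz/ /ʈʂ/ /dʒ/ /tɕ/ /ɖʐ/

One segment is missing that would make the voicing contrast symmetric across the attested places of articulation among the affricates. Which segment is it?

/ts/

Voiceless: /tʃ/ (postalveolar), /ʈʂ/ (retroflex), /tɕ/ (alveolo-palatal).
Voiced: /dz/ (alveolar), /dʒ/ (postalveolar), /ɖʐ/ (retroflex), /dʑ/ (alveolo-palatal).
The alveolar row has no voiceless member, so the gap is the voiceless alveolar affricate /ts/.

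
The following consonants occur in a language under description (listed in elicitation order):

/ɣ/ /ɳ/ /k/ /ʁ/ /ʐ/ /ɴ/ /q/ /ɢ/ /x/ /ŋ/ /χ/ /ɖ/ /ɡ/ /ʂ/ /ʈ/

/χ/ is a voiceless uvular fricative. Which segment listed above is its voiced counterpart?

/ʁ/

The voiced counterpart is a voiced uvular fricative — in this inventory, /ʁ/.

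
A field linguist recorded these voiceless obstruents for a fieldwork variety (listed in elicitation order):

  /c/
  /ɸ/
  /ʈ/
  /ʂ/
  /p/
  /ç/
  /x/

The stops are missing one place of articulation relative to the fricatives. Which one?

velar

place of articulation  stop      fricative
bilabial          p         ɸ       
retroflex         ʈ         ʂ       
palatal           c         ç       
velar             —         x       
Every place of articulation has a stop member except velar, where /k/ would be expected.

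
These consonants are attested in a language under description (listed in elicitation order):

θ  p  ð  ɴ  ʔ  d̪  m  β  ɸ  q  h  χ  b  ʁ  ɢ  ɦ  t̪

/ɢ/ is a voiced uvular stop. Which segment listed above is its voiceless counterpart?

The voiceless counterpart is a voiceless uvular stop — in this inventory, /q/.

/q/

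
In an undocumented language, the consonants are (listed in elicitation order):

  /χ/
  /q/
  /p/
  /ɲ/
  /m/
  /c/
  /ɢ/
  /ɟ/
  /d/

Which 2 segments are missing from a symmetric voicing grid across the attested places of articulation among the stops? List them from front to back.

Voiceless: /p/ (bilabial), /c/ (palatal), /q/ (uvular).
Voiced: /d/ (alveolar), /ɟ/ (palatal), /ɢ/ (uvular).
Gaps, from front to back: bilabial lacks voiced (/b/); alveolar lacks voiceless (/t/).

/b/, /t/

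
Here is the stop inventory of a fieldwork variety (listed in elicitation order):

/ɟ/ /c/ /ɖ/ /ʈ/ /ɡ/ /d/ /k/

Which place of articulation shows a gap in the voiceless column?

alveolar

place of articulation  voiceless  voiced  
alveolar          —         d       
retroflex         ʈ         ɖ       
palatal           c         ɟ       
velar             k         ɡ       
Every place of articulation has a voiceless member except alveolar, where /t/ would be expected.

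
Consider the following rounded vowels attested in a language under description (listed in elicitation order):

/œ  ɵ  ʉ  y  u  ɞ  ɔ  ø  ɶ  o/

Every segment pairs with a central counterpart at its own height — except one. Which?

High: /y/ ~ /ʉ/ ~ /u/
High-mid: /ø/ ~ /ɵ/ ~ /o/
Low-mid: /œ/ ~ /ɞ/ ~ /ɔ/
Low: only /ɶ/ (front); no central partner.
So /ɶ/ is the unpaired segment.

/ɶ/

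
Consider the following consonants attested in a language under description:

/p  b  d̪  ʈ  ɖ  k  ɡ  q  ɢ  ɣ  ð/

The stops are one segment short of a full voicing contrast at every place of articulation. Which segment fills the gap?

/t̪/

place of articulation  voiceless  voiced  
bilabial          p         b       
dental            —         d̪      
retroflex         ʈ         ɖ       
velar             k         ɡ       
uvular            q         ɢ       
The dental row has no voiceless member, so the gap is the voiceless dental stop /t̪/.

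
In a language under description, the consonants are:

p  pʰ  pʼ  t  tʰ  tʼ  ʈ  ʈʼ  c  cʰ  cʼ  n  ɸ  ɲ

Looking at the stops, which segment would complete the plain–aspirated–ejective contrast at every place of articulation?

/ʈʰ/

Plain: /p/ (bilabial), /t/ (alveolar), /ʈ/ (retroflex), /c/ (palatal).
Aspirated: /pʰ/ (bilabial), /tʰ/ (alveolar), /cʰ/ (palatal).
Ejective: /pʼ/ (bilabial), /tʼ/ (alveolar), /ʈʼ/ (retroflex), /cʼ/ (palatal).
The retroflex row has no aspirated member, so the gap is the aspirated retroflex stop /ʈʰ/.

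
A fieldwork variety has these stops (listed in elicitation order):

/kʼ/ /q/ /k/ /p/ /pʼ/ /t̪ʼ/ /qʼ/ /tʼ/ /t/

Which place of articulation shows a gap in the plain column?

dental

bilabial: plain /p/, ejective /pʼ/.
dental: plain —, ejective /t̪ʼ/.
alveolar: plain /t/, ejective /tʼ/.
velar: plain /k/, ejective /kʼ/.
uvular: plain /q/, ejective /qʼ/.
Every place of articulation has a plain member except dental, where /t̪/ would be expected.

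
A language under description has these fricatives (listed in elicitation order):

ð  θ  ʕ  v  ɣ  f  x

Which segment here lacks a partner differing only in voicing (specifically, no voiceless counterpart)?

/ʕ/

Labiodental: /f/ ~ /v/
Dental: /θ/ ~ /ð/
Velar: /x/ ~ /ɣ/
Pharyngeal: only /ʕ/ (voiced); no voiceless partner.
So /ʕ/ is the unpaired segment.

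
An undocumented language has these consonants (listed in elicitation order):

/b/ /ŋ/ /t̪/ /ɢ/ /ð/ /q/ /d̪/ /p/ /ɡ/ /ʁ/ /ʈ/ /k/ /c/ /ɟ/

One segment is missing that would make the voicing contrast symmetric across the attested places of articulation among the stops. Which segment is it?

place of articulation  voiceless  voiced  
bilabial          p         b       
dental            t̪        d̪      
retroflex         ʈ         —       
palatal           c         ɟ       
velar             k         ɡ       
uvular            q         ɢ       
The retroflex row has no voiced member, so the gap is the voiced retroflex stop /ɖ/.

/ɖ/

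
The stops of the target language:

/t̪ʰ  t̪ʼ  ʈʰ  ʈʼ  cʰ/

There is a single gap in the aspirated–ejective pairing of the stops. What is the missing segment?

/cʼ/

place of articulation  aspirated  ejective
dental            t̪ʰ       t̪ʼ     
retroflex         ʈʰ        ʈʼ      
palatal           cʰ        —       
The palatal row has no ejective member, so the gap is the ejective palatal stop /cʼ/.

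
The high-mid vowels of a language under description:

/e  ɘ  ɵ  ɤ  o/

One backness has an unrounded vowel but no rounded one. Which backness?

Unrounded: /e/ (front), /ɘ/ (central), /ɤ/ (back).
Rounded: /ɵ/ (central), /o/ (back).
Every backness has a rounded member except front, where /ø/ would be expected.

front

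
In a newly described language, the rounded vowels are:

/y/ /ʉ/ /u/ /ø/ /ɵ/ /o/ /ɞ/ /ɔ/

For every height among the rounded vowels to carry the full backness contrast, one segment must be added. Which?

high: front /y/, central /ʉ/, back /u/.
high-mid: front /ø/, central /ɵ/, back /o/.
low-mid: front —, central /ɞ/, back /ɔ/.
The low-mid row has no front member, so the gap is the low-mid front rounded vowel /œ/.

/œ/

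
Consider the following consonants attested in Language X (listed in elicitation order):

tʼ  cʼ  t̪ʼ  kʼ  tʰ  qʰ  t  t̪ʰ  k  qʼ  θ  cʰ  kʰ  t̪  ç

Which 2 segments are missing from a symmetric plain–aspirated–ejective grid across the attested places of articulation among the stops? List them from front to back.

place of articulation  plain     aspirated  ejective
dental            t̪        t̪ʰ       t̪ʼ     
alveolar          t         tʰ        tʼ      
palatal           —         cʰ        cʼ      
velar             k         kʰ        kʼ      
uvular            —         qʰ        qʼ      
Gaps, from front to back: palatal lacks plain (/c/); uvular lacks plain (/q/).

/c/, /q/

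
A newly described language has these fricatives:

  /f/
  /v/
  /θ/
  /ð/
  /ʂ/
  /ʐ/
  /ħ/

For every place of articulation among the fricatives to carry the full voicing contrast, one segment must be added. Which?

/ʕ/

place of articulation  voiceless  voiced  
labiodental       f         v       
dental            θ         ð       
retroflex         ʂ         ʐ       
pharyngeal        ħ         —       
The pharyngeal row has no voiced member, so the gap is the voiced pharyngeal fricative /ʕ/.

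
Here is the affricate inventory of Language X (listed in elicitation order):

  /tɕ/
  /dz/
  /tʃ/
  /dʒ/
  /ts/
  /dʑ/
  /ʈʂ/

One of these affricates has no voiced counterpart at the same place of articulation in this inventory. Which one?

Alveolar: /ts/ ~ /dz/
Postalveolar: /tʃ/ ~ /dʒ/
Alveolo-palatal: /tɕ/ ~ /dʑ/
Retroflex: only /ʈʂ/ (voiceless); no voiced partner.
So /ʈʂ/ is the unpaired segment.

/ʈʂ/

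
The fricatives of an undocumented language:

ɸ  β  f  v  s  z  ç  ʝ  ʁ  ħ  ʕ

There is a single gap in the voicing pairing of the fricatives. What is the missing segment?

/χ/

place of articulation  voiceless  voiced  
bilabial          ɸ         β       
labiodental       f         v       
alveolar          s         z       
palatal           ç         ʝ       
uvular            —         ʁ       
pharyngeal        ħ         ʕ       
The uvular row has no voiceless member, so the gap is the voiceless uvular fricative /χ/.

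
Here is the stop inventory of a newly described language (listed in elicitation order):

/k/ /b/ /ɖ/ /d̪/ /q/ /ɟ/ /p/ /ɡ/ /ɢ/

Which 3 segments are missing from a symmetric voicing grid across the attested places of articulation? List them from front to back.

Voiceless: /p/ (bilabial), /k/ (velar), /q/ (uvular).
Voiced: /b/ (bilabial), /d̪/ (dental), /ɖ/ (retroflex), /ɟ/ (palatal), /ɡ/ (velar), /ɢ/ (uvular).
Gaps, from front to back: dental lacks voiceless (/t̪/); retroflex lacks voiceless (/ʈ/); palatal lacks voiceless (/c/).

/t̪/, /ʈ/, /c/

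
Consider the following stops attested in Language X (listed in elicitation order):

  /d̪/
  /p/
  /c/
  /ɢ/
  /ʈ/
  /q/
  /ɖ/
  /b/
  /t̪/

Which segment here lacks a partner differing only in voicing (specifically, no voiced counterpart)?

Bilabial: /p/ ~ /b/
Dental: /t̪/ ~ /d̪/
Retroflex: /ʈ/ ~ /ɖ/
Uvular: /q/ ~ /ɢ/
Palatal: only /c/ (voiceless); no voiced partner.
So /c/ is the unpaired segment.

/c/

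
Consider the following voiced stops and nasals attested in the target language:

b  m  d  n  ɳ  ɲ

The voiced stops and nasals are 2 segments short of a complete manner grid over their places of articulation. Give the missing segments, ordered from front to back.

place of articulation  oral stop  nasal   
bilabial          b         m       
alveolar          d         n       
retroflex         —         ɳ       
palatal           —         ɲ       
Gaps, from front to back: retroflex lacks oral stop (/ɖ/); palatal lacks oral stop (/ɟ/).

/ɖ/, /ɟ/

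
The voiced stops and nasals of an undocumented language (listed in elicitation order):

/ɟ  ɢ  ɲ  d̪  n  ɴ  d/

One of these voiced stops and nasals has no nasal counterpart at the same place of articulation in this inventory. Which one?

/d̪/

Alveolar: /d/ ~ /n/
Palatal: /ɟ/ ~ /ɲ/
Uvular: /ɢ/ ~ /ɴ/
Dental: only /d̪/ (oral stop); no nasal partner.
So /d̪/ is the unpaired segment.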